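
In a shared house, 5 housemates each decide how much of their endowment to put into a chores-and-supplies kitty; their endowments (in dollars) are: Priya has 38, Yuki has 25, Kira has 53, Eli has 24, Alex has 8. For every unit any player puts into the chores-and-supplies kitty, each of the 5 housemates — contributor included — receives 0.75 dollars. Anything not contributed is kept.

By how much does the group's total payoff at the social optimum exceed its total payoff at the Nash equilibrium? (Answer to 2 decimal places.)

407.00 dollars

The private return per contributed unit is 0.75 < 1 for everyone, so the Nash equilibrium is zero contribution and the group total is Σ E_j = 38 + 25 + 53 + 24 + 8 = 148.
Each contributed unit returns 3.750 to the group, so the social optimum is full contribution by everyone: group total = 3.750 × 148 = 555.00.
Efficiency loss = (3.750 − 1) × 148 = 407.00.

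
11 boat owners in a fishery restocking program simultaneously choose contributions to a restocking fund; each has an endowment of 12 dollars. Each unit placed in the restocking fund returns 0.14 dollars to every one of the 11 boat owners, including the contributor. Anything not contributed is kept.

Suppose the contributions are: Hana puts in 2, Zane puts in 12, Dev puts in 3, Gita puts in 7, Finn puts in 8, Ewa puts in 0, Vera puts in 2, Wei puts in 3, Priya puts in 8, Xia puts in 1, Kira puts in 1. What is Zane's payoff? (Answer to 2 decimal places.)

Total contributed: 2 + 12 + 3 + 7 + 8 + 0 + 2 + 3 + 8 + 1 + 1 = 47.
Each receives 0.14 × 47 = 6.58 from the restocking fund.
Zane keeps 12 − 12 = 0, so Zane's payoff is 0 + 6.58 = 6.58.

6.58 dollars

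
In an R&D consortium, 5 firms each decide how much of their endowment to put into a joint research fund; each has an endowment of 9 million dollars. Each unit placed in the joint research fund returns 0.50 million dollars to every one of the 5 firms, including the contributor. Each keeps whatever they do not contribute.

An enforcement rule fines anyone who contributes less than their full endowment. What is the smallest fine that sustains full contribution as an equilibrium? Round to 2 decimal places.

Given the others contribute fully, the best deviation is to contribute 0 (any partial contribution still incurs the fine and gives up units whose private return 0.50 is below 1).
Deviating from 9 to 0 saves 9 million dollars but forfeits the deviator's share of the drop in the joint research fund: 0.50 × 9 = 4.50.
So the deviation gain is 9 − 4.50 = 4.50, and the fine must be at least 4.50 million dollars to wipe it out.

4.50 million dollars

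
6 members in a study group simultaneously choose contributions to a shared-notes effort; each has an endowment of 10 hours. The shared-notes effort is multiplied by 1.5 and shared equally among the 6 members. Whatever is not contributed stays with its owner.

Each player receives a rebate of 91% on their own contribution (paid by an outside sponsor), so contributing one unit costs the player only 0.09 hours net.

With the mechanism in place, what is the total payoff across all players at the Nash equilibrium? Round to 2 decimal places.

With the mechanism, a contributed unit returns (1.5/6) / 0.09 = 2.7778 per unit of net cost to the contributor — now above 1 — so contributing fully is weakly dominant for every player.
So the Nash equilibrium is full contribution by all 6; the group earns 6 × (10 × 0.91 + 1.5 × 10) = 144.60.

144.60 hours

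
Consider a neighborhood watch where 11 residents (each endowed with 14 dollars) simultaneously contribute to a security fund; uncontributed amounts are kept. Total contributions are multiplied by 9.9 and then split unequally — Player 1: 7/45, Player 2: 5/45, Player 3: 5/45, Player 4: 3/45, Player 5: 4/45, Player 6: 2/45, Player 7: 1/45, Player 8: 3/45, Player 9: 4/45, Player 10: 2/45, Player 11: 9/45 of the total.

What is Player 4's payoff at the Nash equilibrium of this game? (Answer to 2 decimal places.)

For player j, contributing a unit is worthwhile iff 9.9 × (j's share) ≥ 1, i.e. iff j's share is at least 0.1010.
The shares above 0.1010 belong to Player 1, Player 2, Player 3 and Player 11, contributing 14 each; the remaining 7 contribute 0. Total contributed: 56.
Player 4 keeps 14 and receives 9.9 × 56 × 3/45 = 36.96 from the security fund, for a payoff of 50.96.

50.96 dollars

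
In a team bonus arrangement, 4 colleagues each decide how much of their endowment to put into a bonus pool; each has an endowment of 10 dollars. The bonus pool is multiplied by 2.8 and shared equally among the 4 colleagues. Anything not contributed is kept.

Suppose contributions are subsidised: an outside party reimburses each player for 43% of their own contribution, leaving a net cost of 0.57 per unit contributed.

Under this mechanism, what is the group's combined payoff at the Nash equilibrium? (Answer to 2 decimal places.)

With the mechanism, a contributed unit returns (2.8/4) / 0.57 = 1.2281 per unit of net cost to the contributor — now above 1 — so contributing fully is weakly dominant for every player.
So the Nash equilibrium is full contribution by all 4; the group earns 4 × (10 × 0.43 + 2.8 × 10) = 129.20.

129.20 dollars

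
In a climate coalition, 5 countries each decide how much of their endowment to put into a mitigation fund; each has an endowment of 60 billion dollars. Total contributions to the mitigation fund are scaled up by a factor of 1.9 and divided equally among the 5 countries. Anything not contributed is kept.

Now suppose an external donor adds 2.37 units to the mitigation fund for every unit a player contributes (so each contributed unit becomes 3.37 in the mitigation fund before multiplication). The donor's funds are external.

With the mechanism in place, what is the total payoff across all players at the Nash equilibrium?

Under the mechanism each unit contributed yields 1.9 × 3.37 / 5 = 1.2806 back to its contributor per unit of net cost, which exceeds 1, making full contribution the dominant choice for everyone.
So the Nash equilibrium is full contribution by all 5; the group earns 1.9 × 3.37 × 300 = 1920.90.

1920.90 billion dollars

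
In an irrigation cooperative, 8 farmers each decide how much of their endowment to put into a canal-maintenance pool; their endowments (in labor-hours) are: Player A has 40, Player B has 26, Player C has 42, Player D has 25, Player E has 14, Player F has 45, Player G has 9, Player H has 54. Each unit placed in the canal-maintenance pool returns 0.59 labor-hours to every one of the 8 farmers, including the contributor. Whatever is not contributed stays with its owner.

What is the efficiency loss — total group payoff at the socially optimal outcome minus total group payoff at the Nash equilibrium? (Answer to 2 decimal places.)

The private return per contributed unit is 0.59 < 1 for everyone, so the Nash equilibrium is zero contribution and the group total is Σ E_j = 40 + 26 + 42 + 25 + 14 + 45 + 9 + 54 = 255.
Each contributed unit returns 4.720 to the group, so the social optimum is full contribution by everyone: group total = 4.720 × 255 = 1203.60.
Efficiency loss = (4.720 − 1) × 255 = 948.60.

948.60 labor-hours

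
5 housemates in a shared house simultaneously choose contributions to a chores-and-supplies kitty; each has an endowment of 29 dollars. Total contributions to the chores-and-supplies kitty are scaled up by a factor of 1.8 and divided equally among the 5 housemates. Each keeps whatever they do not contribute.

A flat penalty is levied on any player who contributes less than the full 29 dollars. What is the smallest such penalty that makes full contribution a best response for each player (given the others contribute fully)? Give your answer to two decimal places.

Given the others contribute fully, the best deviation is to contribute 0 (any partial contribution still incurs the fine and gives up units whose private return 0.3600 is below 1).
Deviating from 29 to 0 saves 29 dollars but forfeits the deviator's share of the drop in the chores-and-supplies kitty: 1.8/5 × 29 = 10.44.
So the deviation gain is 29 − 10.44 = 18.56, and the fine must be at least 18.56 dollars to wipe it out.

18.56 dollars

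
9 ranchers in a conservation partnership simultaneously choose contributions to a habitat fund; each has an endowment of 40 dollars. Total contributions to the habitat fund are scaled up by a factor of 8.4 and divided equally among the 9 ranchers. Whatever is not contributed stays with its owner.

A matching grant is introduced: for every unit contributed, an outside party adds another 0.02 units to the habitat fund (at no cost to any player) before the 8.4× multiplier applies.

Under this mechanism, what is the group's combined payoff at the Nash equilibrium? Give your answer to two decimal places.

The effective private return is 8.4 × 1.02 / 9 = 0.9520, which is still under 1, so the mechanism doesn't change anyone's dominant strategy: zero contribution.
Everyone keeps their endowment and the group total is 9 × 40 = 360.

360.00 dollars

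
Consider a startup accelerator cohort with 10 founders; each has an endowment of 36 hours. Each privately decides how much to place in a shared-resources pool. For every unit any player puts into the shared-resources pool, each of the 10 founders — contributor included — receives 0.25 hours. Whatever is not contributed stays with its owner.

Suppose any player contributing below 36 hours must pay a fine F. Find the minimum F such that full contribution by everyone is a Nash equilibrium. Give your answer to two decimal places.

Given the others contribute fully, the best deviation is to contribute 0 (any partial contribution still incurs the fine and gives up units whose private return 0.25 is below 1).
Deviating from 36 to 0 saves 36 hours but forfeits the deviator's share of the drop in the shared-resources pool: 0.25 × 36 = 9.00.
So the deviation gain is 36 − 9.00 = 27.00, and the fine must be at least 27.00 hours to wipe it out.

27.00 hours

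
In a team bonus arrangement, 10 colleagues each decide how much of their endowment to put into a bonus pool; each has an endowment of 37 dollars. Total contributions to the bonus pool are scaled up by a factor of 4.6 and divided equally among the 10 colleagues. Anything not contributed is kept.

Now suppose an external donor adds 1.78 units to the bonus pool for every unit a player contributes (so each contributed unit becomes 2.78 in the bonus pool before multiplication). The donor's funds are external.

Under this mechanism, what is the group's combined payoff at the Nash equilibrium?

4731.56 dollars

With the mechanism, a contributed unit returns 4.6 × 2.78 / 10 = 1.2788 per unit of net cost to the contributor — now above 1 — so contributing fully is weakly dominant for every player.
At the Nash equilibrium everyone contributes 37. Group total payoff = 4.6 × 2.78 × 370 = 4731.56.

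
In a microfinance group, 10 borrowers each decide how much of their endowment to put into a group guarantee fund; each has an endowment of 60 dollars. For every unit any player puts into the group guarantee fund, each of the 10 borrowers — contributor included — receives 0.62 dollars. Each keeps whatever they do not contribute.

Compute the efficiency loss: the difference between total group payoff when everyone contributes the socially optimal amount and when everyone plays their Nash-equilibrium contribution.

3120.00 dollars

The private return per contributed unit is 0.62 < 1, so contributing 0 is dominant for every player. At the Nash equilibrium everyone keeps their 60, and the group total is 10 × 60 = 600.
Each contributed unit returns 6.200 to the group as a whole (0.62 to each of 10 players), which exceeds 1, so the social optimum is full contribution: group total = 6.200 × 600 = 3720.00.
Efficiency loss = 3720.00 − 600 = 3120.00.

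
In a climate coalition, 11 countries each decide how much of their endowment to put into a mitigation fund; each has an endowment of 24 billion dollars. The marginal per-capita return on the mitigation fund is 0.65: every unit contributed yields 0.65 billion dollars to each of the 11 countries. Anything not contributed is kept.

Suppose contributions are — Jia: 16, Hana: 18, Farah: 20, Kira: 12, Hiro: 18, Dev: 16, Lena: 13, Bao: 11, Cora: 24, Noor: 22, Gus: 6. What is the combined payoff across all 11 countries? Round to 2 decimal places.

1346.40 billion dollars

Total contributed: 16 + 18 + 20 + 12 + 18 + 16 + 13 + 11 + 24 + 22 + 6 = 176; total kept: 11 × 24 − 176 = 88.
The mitigation fund pays out 0.65 × 11 × 176 = 1258.40 in aggregate.
Group total = 88 + 1258.40 = 1346.40.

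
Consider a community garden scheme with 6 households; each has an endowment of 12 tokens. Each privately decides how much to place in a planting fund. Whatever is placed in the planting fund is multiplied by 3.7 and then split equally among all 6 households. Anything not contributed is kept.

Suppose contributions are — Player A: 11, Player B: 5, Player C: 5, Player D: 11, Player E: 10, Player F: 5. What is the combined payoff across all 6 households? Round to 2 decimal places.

198.90 tokens

Total contributed: 11 + 5 + 5 + 11 + 10 + 5 = 47; total kept: 6 × 12 − 47 = 25.
The planting fund pays out 3.7 × 47 = 173.90 in aggregate.
Group total = 25 + 173.90 = 198.90.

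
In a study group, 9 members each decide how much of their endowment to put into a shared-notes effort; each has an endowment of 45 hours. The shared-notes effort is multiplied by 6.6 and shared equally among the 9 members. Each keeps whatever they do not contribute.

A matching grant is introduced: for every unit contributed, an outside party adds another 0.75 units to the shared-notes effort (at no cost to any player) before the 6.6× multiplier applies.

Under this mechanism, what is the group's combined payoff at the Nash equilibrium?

Under the mechanism each unit contributed yields 6.6 × 1.75 / 9 = 1.2833 back to its contributor per unit of net cost, which exceeds 1, making full contribution the dominant choice for everyone.
At the Nash equilibrium everyone contributes 45. Group total payoff = 6.6 × 1.75 × 405 = 4677.75.

4677.75 hours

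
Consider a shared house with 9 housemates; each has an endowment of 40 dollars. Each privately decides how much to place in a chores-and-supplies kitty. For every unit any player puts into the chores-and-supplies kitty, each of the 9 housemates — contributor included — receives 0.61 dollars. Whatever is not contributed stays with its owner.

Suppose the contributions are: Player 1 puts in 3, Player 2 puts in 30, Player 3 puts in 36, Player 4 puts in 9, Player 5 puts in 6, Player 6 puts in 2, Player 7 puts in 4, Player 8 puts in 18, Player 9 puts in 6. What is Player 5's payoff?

103.54 dollars

Total contributed: 3 + 30 + 36 + 9 + 6 + 2 + 4 + 18 + 6 = 114.
Each receives 0.61 × 114 = 69.54 from the chores-and-supplies kitty.
Player 5 keeps 40 − 6 = 34, so Player 5's payoff is 34 + 69.54 = 103.54.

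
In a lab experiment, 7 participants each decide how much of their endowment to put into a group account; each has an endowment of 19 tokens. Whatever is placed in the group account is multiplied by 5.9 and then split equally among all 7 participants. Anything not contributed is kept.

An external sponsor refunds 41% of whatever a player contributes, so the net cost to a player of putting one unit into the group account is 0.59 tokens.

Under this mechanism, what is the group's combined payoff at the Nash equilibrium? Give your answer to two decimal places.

839.23 tokens

The effective private return per unit is now (5.9/7) / 0.59 = 1.4286 > 1, so every player's dominant strategy flips to full contribution.
At the Nash equilibrium everyone contributes 19. Group total payoff = 7 × (19 × 0.41 + 5.9 × 19) = 839.23.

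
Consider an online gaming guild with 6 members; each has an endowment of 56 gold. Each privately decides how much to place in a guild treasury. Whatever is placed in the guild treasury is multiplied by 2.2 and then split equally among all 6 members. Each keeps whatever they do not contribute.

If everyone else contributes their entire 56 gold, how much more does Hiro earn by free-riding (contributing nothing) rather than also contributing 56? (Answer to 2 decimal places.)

Switching from a contribution of 56 to 0 lets Hiro keep an extra 56 gold, but lowers the guild treasury by 56, which costs Hiro their own share of that drop: 2.2/6 × 56 = 20.53.
Net gain = 56 − 20.53 = 35.47. The private return per contributed unit (0.3667) is below 1, so free-riding is indeed the best response regardless of what the others do.

35.47 gold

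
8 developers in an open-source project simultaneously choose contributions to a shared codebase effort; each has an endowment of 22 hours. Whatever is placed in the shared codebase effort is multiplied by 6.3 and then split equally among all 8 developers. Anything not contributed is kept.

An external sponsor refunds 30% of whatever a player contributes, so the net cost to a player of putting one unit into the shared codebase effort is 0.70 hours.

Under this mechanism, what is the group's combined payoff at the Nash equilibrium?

1161.60 hours

With the mechanism, a contributed unit returns (6.3/8) / 0.70 = 1.1250 per unit of net cost to the contributor — now above 1 — so contributing fully is weakly dominant for every player.
So the Nash equilibrium is full contribution by all 8; the group earns 8 × (22 × 0.30 + 6.3 × 22) = 1161.60.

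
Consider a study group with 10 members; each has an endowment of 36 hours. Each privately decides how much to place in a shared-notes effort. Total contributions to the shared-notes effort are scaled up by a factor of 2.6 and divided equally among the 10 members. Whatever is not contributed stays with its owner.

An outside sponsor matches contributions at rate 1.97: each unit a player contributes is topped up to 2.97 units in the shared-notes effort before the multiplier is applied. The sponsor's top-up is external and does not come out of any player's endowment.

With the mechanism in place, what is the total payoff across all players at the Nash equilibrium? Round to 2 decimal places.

Even with the mechanism, each unit contributed returns only 2.6 × 2.97 / 10 = 0.7722 per unit of net cost, so contributing nothing is still dominant.
At the Nash equilibrium no one contributes; group total payoff = 10 × 36 = 360.

360.00 hours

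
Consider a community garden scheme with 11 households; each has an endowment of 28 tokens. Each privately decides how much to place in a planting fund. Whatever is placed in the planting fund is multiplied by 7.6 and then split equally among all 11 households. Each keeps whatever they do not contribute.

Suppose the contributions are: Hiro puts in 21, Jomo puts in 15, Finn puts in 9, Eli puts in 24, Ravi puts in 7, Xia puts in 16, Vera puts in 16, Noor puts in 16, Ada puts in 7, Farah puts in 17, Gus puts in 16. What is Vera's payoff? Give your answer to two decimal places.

125.31 tokens

Total contributed: 21 + 15 + 9 + 24 + 7 + 16 + 16 + 16 + 7 + 17 + 16 = 164.
Each receives 7.6 × 164 / 11 = 113.31 from the planting fund.
Vera keeps 28 − 16 = 12, so Vera's payoff is 12 + 113.31 = 125.31.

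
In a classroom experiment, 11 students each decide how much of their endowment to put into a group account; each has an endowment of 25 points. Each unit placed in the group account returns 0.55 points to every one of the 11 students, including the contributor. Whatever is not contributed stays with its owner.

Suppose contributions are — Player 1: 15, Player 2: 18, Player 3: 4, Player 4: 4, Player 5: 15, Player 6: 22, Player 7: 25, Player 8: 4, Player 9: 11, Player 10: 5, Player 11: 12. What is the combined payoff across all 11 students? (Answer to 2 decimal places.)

956.75 points

Total contributed: 15 + 18 + 4 + 4 + 15 + 22 + 25 + 4 + 11 + 5 + 12 = 135; total kept: 11 × 25 − 135 = 140.
The group account pays out 0.55 × 11 × 135 = 816.75 in aggregate.
Group total = 140 + 816.75 = 956.75.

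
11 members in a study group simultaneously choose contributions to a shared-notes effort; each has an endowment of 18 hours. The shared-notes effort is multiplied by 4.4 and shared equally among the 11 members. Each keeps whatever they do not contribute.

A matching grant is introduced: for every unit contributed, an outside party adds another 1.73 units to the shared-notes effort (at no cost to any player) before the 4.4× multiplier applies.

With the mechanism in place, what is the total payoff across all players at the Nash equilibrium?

2378.38 hours

The effective private return per unit is now 4.4 × 2.73 / 11 = 1.0920 > 1, so every player's dominant strategy flips to full contribution.
At the Nash equilibrium everyone contributes 18. Group total payoff = 4.4 × 2.73 × 198 = 2378.38.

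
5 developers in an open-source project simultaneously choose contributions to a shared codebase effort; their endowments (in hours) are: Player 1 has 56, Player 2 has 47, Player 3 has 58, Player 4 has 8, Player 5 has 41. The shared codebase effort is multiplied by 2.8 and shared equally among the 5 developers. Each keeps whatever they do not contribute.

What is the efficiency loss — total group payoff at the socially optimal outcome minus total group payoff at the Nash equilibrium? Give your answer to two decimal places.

The private return per contributed unit is 2.8/5 = 0.5600 < 1 for every player regardless of endowment, so the Nash equilibrium is zero contribution and the group total is Σ E_j = 56 + 47 + 58 + 8 + 41 = 210.
Each contributed unit returns 2.800 to the group, so the social optimum is full contribution by everyone: group total = 2.800 × 210 = 588.00.
Efficiency loss = (2.800 − 1) × 210 = 378.00.

378.00 hours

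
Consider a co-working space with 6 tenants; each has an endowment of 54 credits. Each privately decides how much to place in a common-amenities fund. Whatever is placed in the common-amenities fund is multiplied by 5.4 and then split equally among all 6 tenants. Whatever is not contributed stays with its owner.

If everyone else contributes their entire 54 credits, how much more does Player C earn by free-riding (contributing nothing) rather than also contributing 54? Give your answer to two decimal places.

Switching from a contribution of 54 to 0 lets Player C keep an extra 54 credits, but lowers the common-amenities fund by 54, which costs Player C their own share of that drop: 5.4/6 × 54 = 48.60.
Net gain = 54 − 48.60 = 5.40. The private return per contributed unit (0.9000) is below 1, so free-riding is indeed the best response regardless of what the others do.

5.40 credits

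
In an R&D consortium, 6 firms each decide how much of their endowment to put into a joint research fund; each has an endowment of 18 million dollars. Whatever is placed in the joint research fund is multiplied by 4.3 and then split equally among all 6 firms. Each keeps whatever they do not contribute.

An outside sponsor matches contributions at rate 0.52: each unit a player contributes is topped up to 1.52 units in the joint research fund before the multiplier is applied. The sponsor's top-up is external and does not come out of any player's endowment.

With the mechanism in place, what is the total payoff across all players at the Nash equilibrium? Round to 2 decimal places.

With the mechanism, a contributed unit returns 4.3 × 1.52 / 6 = 1.0893 per unit of net cost to the contributor — now above 1 — so contributing fully is weakly dominant for every player.
At the Nash equilibrium everyone contributes 18. Group total payoff = 4.3 × 1.52 × 108 = 705.89.

705.89 million dollars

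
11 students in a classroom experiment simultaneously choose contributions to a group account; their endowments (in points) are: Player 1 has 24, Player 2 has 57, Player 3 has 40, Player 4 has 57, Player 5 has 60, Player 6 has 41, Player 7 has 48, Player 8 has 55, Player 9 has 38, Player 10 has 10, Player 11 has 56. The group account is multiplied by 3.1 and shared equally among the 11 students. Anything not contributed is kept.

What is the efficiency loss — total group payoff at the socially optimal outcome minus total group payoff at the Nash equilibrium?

The private return per contributed unit is 3.1/11 = 0.2818 < 1 for every player regardless of endowment, so the Nash equilibrium is zero contribution and the group total is Σ E_j = 24 + 57 + 40 + 57 + 60 + 41 + 48 + 55 + 38 + 10 + 56 = 486.
Each contributed unit returns 3.100 to the group, so the social optimum is full contribution by everyone: group total = 3.100 × 486 = 1506.60.
Efficiency loss = (3.100 − 1) × 486 = 1020.60.

1020.60 points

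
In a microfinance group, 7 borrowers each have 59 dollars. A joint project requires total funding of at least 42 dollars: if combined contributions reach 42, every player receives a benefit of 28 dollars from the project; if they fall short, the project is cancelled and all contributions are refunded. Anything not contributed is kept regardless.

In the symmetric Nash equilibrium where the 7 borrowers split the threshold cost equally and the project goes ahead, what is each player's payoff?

Equal share of the threshold: 42/7 = 6.
At this profile no one gains by cutting their contribution: any cut drops the total below 42, the project is cancelled, contributions are refunded, and the deviator ends with 59, which is less than 59 − 6 + 28 = 81. Contributing more than 6 just wastes the excess. So contributing exactly 6 is a best response.
Each player's payoff: 59 − 6 + 28 = 81.

81 dollars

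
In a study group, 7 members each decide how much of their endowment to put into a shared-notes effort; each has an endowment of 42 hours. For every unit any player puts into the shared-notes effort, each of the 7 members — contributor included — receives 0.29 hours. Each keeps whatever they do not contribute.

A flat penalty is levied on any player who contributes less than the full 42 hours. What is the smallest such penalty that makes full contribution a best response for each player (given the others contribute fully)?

29.82 hours

Given the others contribute fully, the best deviation is to contribute 0 (any partial contribution still incurs the fine and gives up units whose private return 0.29 is below 1).
Deviating from 42 to 0 saves 42 hours but forfeits the deviator's share of the drop in the shared-notes effort: 0.29 × 42 = 12.18.
So the deviation gain is 42 − 12.18 = 29.82, and the fine must be at least 29.82 hours to wipe it out.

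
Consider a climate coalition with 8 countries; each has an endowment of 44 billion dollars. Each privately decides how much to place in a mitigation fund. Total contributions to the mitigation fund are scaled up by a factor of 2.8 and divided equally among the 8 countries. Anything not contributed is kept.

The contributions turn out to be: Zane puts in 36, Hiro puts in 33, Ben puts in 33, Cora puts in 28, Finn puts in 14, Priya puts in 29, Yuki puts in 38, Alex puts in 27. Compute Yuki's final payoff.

Total contributed: 36 + 33 + 33 + 28 + 14 + 29 + 38 + 27 = 238.
Each receives 2.8 × 238 / 8 = 83.30 from the mitigation fund.
Yuki keeps 44 − 38 = 6, so Yuki's payoff is 6 + 83.30 = 89.30.

89.30 billion dollars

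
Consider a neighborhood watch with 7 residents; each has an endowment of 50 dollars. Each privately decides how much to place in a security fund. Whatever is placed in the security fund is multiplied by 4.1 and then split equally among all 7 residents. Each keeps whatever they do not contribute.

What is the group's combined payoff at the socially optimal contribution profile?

1435.00 dollars

Each contributed unit returns 4.100 to the group as a whole (0.5857 to each of 7 players), which exceeds 1, so the social optimum is full contribution: group total = 4.100 × 350 = 1435.00.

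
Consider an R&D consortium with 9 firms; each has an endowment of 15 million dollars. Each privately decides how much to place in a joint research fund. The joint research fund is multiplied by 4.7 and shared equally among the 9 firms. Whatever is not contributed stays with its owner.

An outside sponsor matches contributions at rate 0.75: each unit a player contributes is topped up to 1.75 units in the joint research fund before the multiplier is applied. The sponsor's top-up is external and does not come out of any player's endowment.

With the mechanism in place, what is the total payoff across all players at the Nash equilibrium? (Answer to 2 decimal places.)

With the mechanism, a contributed unit returns 4.7 × 1.75 / 9 = 0.9139 per unit of net cost — still below 1 — so contributing 0 remains dominant for every player.
Everyone keeps their endowment and the group total is 9 × 15 = 135.

135.00 million dollars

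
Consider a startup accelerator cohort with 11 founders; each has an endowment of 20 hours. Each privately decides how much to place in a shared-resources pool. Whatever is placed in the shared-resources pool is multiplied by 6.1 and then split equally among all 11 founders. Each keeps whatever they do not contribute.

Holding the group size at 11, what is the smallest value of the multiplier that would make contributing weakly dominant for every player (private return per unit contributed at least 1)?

A contributed unit returns (multiplier)/11 to its contributor.
This reaches 1 exactly when the multiplier is 11.

11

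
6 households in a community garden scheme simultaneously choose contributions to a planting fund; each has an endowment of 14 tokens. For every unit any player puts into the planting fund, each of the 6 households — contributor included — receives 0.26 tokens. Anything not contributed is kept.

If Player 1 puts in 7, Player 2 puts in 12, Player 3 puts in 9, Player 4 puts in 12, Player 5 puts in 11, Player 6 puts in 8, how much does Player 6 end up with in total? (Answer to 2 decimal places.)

Total contributed: 7 + 12 + 9 + 12 + 11 + 8 = 59.
Each receives 0.26 × 59 = 15.34 from the planting fund.
Player 6 keeps 14 − 8 = 6, so Player 6's payoff is 6 + 15.34 = 21.34.

21.34 tokens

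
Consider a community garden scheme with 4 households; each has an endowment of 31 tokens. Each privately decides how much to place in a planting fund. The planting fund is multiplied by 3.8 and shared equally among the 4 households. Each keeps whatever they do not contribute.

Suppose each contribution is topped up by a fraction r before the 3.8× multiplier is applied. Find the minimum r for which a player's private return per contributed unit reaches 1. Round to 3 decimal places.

With matching at rate r, one contributed unit becomes (1 + r) in the planting fund and returns 3.8 × (1 + r) / 4 to the contributor.
Setting this equal to 1: 1 + r = 4/3.8 = 1.0526.
So the minimum matching rate is r = 1.0526 − 1 = 0.053.

0.053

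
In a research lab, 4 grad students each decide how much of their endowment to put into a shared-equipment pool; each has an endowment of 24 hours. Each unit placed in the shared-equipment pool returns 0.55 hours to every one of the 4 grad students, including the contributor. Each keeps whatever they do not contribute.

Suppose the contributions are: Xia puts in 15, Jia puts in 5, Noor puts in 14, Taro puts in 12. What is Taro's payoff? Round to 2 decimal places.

37.30 hours

Total contributed: 15 + 5 + 14 + 12 = 46.
Each receives 0.55 × 46 = 25.30 from the shared-equipment pool.
Taro keeps 24 − 12 = 12, so Taro's payoff is 12 + 25.30 = 37.30.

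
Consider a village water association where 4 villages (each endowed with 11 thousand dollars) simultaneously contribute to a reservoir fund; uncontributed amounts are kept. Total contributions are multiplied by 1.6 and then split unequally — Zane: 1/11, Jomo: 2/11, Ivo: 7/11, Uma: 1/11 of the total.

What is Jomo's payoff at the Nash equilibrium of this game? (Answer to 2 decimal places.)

A player with share s gets back 1.6·s per unit contributed, so full contribution is dominant for anyone with s > 1/1.6 = 0.6250 and zero contribution is dominant for anyone below.
Only Ivo (7/11) clears that bar, contributing 11; the remaining 3 contribute 0. Total contributed: 11.
Jomo keeps 11 and receives 1.6 × 11 × 2/11 = 3.20 from the reservoir fund, for a payoff of 14.20.

14.20 thousand dollars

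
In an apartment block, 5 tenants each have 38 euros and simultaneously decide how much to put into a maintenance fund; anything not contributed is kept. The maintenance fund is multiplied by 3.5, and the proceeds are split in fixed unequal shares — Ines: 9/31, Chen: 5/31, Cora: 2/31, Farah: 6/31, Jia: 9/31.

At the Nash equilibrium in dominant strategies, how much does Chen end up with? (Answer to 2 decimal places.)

For player j, contributing a unit is worthwhile iff 3.5 × (j's share) ≥ 1, i.e. iff j's share is at least 0.2857.
Ines and Jia clear that bar, contributing 38 each; the remaining 3 contribute 0. Total contributed: 76.
Chen keeps 38 and receives 3.5 × 76 × 5/31 = 42.90 from the maintenance fund, for a payoff of 80.90.

80.90 euros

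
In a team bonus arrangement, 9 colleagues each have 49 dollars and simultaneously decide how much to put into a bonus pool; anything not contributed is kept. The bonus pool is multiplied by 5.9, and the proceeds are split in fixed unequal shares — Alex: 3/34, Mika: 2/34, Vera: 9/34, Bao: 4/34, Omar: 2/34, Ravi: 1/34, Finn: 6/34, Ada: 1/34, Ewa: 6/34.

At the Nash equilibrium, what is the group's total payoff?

1161.30 dollars

For player j, contributing a unit is worthwhile iff 5.9 × (j's share) ≥ 1, i.e. iff j's share is at least 0.1695.
Vera, Finn and Ewa clear that bar, contributing 49 each; the remaining 6 contribute 0. Total contributed: 147.
The bonus pool pays out 5.9 × 147 = 867.30 in total (split across the unequal shares, but the aggregate is all that matters for the group sum).
The 6 free-riders keep 49 each, adding 294. Group total = 294 + 867.30 = 1161.30.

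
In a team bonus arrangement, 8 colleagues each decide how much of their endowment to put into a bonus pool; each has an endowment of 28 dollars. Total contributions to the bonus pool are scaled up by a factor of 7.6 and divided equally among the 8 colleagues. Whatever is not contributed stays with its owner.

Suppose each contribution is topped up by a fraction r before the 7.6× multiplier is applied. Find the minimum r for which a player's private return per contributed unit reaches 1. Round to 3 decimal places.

With matching at rate r, one contributed unit becomes (1 + r) in the bonus pool and returns 7.6 × (1 + r) / 8 to the contributor.
Setting this equal to 1: 1 + r = 8/7.6 = 1.0526.
So the minimum matching rate is r = 1.0526 − 1 = 0.053.

0.053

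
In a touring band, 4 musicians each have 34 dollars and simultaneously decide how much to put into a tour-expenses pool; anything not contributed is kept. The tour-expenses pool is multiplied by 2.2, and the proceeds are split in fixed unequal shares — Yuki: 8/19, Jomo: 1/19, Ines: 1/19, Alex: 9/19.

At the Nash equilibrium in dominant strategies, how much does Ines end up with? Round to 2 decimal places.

37.94 dollars

Each unit j contributes comes back to j as 2.2 × (j's share), so j prefers to contribute only if that share exceeds 1/2.2 = 0.4545; otherwise keeping the unit dominates.
Alex alone (share 9/19) is above the threshold, contributing 34; the remaining 3 contribute 0. Total contributed: 34.
Ines keeps 34 and receives 2.2 × 34 × 1/19 = 3.94 from the tour-expenses pool, for a payoff of 37.94.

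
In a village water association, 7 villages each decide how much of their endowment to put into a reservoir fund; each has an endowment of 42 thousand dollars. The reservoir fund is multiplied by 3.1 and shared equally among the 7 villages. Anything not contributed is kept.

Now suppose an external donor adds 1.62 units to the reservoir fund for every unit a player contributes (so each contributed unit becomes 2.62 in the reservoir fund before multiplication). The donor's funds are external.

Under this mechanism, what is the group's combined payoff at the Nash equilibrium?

Under the mechanism each unit contributed yields 3.1 × 2.62 / 7 = 1.1603 back to its contributor per unit of net cost, which exceeds 1, making full contribution the dominant choice for everyone.
So the Nash equilibrium is full contribution by all 7; the group earns 3.1 × 2.62 × 294 = 2387.87.

2387.87 thousand dollars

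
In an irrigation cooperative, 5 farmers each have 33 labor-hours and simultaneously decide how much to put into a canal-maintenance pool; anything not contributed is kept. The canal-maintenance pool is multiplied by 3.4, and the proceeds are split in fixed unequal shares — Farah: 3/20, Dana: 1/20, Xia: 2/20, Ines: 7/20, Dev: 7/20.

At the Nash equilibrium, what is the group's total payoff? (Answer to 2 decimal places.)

Player j's private return per contributed unit is 3.4 × (j's share). Contributing is weakly dominant for j when that share is at least 1/3.4 = 0.2941, and contributing 0 is dominant otherwise.
Ines and Dev are above the threshold, contributing 33 each; the remaining 3 contribute 0. Total contributed: 66.
The canal-maintenance pool pays out 3.4 × 66 = 224.40 in total (split across the unequal shares, but the aggregate is all that matters for the group sum).
The 3 free-riders keep 33 each, adding 99. Group total = 99 + 224.40 = 323.40.

323.40 labor-hours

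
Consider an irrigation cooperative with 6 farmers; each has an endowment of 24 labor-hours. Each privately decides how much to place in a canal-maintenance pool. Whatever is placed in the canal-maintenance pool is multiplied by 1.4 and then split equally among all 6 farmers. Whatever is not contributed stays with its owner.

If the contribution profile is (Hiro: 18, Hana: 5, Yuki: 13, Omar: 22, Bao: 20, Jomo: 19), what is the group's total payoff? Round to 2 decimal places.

Total contributed: 18 + 5 + 13 + 22 + 20 + 19 = 97; total kept: 6 × 24 − 97 = 47.
The canal-maintenance pool pays out 1.4 × 97 = 135.80 in aggregate.
Group total = 47 + 135.80 = 182.80.

182.80 labor-hours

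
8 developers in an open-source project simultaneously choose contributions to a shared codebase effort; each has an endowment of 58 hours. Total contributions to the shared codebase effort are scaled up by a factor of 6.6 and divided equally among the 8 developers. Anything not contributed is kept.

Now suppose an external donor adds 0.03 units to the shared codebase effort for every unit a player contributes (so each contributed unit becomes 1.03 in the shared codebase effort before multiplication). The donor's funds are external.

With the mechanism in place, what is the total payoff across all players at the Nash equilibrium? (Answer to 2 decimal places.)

With the mechanism, a contributed unit returns 6.6 × 1.03 / 8 = 0.8498 per unit of net cost — still below 1 — so contributing 0 remains dominant for every player.
Everyone keeps their endowment and the group total is 8 × 58 = 464.

464.00 hours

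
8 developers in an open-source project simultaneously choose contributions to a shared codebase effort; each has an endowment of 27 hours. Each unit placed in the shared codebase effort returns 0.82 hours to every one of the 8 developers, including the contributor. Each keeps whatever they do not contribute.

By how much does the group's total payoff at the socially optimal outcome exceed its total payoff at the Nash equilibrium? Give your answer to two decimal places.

1200.96 hours

The private return per contributed unit is 0.82 < 1, so contributing 0 is dominant for every player. At the Nash equilibrium everyone keeps their 27, and the group total is 8 × 27 = 216.
Each contributed unit returns 6.560 to the group as a whole (0.82 to each of 8 players), which exceeds 1, so the social optimum is full contribution: group total = 6.560 × 216 = 1416.96.
Efficiency loss = 1416.96 − 216 = 1200.96.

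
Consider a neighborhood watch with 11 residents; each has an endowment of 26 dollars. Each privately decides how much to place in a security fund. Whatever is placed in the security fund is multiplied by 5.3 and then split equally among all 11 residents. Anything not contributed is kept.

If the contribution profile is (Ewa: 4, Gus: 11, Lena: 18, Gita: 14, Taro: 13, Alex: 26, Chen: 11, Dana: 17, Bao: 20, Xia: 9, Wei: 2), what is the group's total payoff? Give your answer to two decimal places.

909.50 dollars

Total contributed: 4 + 11 + 18 + 14 + 13 + 26 + 11 + 17 + 20 + 9 + 2 = 145; total kept: 11 × 26 − 145 = 141.
The security fund pays out 5.3 × 145 = 768.50 in aggregate.
Group total = 141 + 768.50 = 909.50.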